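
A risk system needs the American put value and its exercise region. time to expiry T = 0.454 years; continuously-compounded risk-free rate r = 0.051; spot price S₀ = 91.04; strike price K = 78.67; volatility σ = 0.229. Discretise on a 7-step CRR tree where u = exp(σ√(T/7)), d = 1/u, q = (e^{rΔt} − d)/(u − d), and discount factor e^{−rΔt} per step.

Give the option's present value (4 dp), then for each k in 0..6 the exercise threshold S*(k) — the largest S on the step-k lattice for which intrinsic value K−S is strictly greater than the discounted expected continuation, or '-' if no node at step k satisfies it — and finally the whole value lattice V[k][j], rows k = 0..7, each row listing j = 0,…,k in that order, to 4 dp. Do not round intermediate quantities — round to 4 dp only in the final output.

price = 0.9702
boundary = - - - - - 68.0132 72.0976
tree:
0.9702
1.6543 0.3291
2.7632 0.6157 0.0599
4.4975 1.1399 0.1237 0.0000
7.0801 2.0827 0.2552 0.0000 0.0000
10.6568 3.7414 0.5266 0.0000 0.0000 0.0000
14.5099 6.5724 1.0868 0.0000 0.0000 0.0000 0.0000
18.1447 10.6568 2.2427 0.0000 0.0000 0.0000 0.0000 0.0000

params: Δt=0.06486 u=1.06005 d=0.94335 q=0.51381 e^(-rΔt)=0.99670
t_7 payoffs: 18.1447 10.6568 2.2427 0.0000 0.0000 0.0000 0.0000 0.0000
t_6: node(6,0) S=64.1601 payoff=14.5099 vs cont=14.2501 → 14.5099 [stop]  node(6,1) S=72.0976 payoff=6.5724 vs cont=6.3126 → 6.5724 [stop]  node(6,2) S=81.0171 payoff=0.0000 vs cont=1.0868 → 1.0868 [wait]  node(6,3) S=91.0400 payoff=0.0000 vs cont=0.0000 → 0.0000 [wait]  node(6,4) S=102.3029 payoff=0.0000 vs cont=0.0000 → 0.0000 [wait]  node(6,5) S=114.9592 payoff=0.0000 vs cont=0.0000 → 0.0000 [wait]  node(6,6) S=129.1812 payoff=0.0000 vs cont=0.0000 → 0.0000 [wait]  ⇒ S*(6)=72.0976
t_5: node(5,0) S=68.0132 payoff=10.6568 vs cont=10.3971 → 10.6568 [stop]  node(5,1) S=76.4273 payoff=2.2427 vs cont=3.7414 → 3.7414 [wait]  node(5,2) S=85.8824 payoff=0.0000 vs cont=0.5266 → 0.5266 [wait]  node(5,3) S=96.5073 payoff=0.0000 vs cont=0.0000 → 0.0000 [wait]  node(5,4) S=108.4466 payoff=0.0000 vs cont=0.0000 → 0.0000 [wait]  node(5,5) S=121.8629 payoff=0.0000 vs cont=0.0000 → 0.0000 [wait]  ⇒ S*(5)=68.0132
t_4: node(4,0) S=72.0976 payoff=6.5724 vs cont=7.0801 → 7.0801 [wait]  node(4,1) S=81.0171 payoff=0.0000 vs cont=2.0827 → 2.0827 [wait]  node(4,2) S=91.0400 payoff=0.0000 vs cont=0.2552 → 0.2552 [wait]  node(4,3) S=102.3029 payoff=0.0000 vs cont=0.0000 → 0.0000 [wait]  node(4,4) S=114.9592 payoff=0.0000 vs cont=0.0000 → 0.0000 [wait]  ⇒ S*(4)=-
t_3: node(3,0) S=76.4273 payoff=2.2427 vs cont=4.4975 → 4.4975 [wait]  node(3,1) S=85.8824 payoff=0.0000 vs cont=1.1399 → 1.1399 [wait]  node(3,2) S=96.5073 payoff=0.0000 vs cont=0.1237 → 0.1237 [wait]  node(3,3) S=108.4466 payoff=0.0000 vs cont=0.0000 → 0.0000 [wait]  ⇒ S*(3)=-
t_2: node(2,0) S=81.0171 payoff=0.0000 vs cont=2.7632 → 2.7632 [wait]  node(2,1) S=91.0400 payoff=0.0000 vs cont=0.6157 → 0.6157 [wait]  node(2,2) S=102.3029 payoff=0.0000 vs cont=0.0599 → 0.0599 [wait]  ⇒ S*(2)=-
t_1: node(1,0) S=85.8824 payoff=0.0000 vs cont=1.6543 → 1.6543 [wait]  node(1,1) S=96.5073 payoff=0.0000 vs cont=0.3291 → 0.3291 [wait]  ⇒ S*(1)=-
t_0: node(0,0) S=91.0400 payoff=0.0000 vs cont=0.9702 → 0.9702 [wait]  ⇒ S*(0)=-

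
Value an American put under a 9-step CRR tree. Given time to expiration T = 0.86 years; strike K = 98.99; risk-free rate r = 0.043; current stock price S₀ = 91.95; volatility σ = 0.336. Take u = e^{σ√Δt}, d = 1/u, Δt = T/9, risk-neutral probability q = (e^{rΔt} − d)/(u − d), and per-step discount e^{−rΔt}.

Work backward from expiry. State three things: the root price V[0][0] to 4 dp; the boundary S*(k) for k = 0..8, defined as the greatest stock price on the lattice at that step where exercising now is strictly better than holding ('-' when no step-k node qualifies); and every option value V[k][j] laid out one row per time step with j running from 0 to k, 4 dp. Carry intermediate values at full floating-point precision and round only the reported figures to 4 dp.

price = 13.8971
boundary = - - - 67.3331 60.6905 67.3331 74.7027 67.3331 74.7027
tree:
13.8971
18.8736 8.9123
24.8548 12.9006 4.8989
31.6569 18.0903 7.6891 2.0799
38.2995 24.4457 11.7271 3.6146 0.5244
44.2868 31.6569 17.2585 6.1557 1.0402 0.0000
49.6834 38.2995 24.2873 10.1982 2.0636 0.0000 0.0000
54.5476 44.2868 31.6569 16.2370 4.0938 0.0000 0.0000 0.0000
58.9320 49.6834 38.2995 24.2873 8.1213 0.0000 0.0000 0.0000 0.0000
62.8838 54.5476 44.2868 31.6569 16.1111 0.0000 0.0000 0.0000 0.0000 0.0000

Δt=0.09556  u=1.10945  d=0.90135  q=0.49384  discount=0.99590
step 9 (expiry): payoffs max(K−S,0) = 62.8838 54.5476 44.2868 31.6569 16.1111 0.0000 0.0000 0.0000 0.0000 0.0000
step 8: (k=8,j=0): S=40.0580, (K−S)⁺=58.9320, hold=58.5261 ⇒ V=58.9320 exercise | (k=8,j=1): S=49.3066, (K−S)⁺=49.6834, hold=49.2775 ⇒ V=49.6834 exercise | (k=8,j=2): S=60.6905, (K−S)⁺=38.2995, hold=37.8936 ⇒ V=38.2995 exercise | (k=8,j=3): S=74.7027, (K−S)⁺=24.2873, hold=23.8814 ⇒ V=24.2873 exercise | (k=8,j=4): S=91.9500, (K−S)⁺=7.0400, hold=8.1213 ⇒ V=8.1213 continue | (k=8,j=5): S=113.1794, (K−S)⁺=0.0000, hold=0.0000 ⇒ V=0.0000 continue | (k=8,j=6): S=139.3102, (K−S)⁺=0.0000, hold=0.0000 ⇒ V=0.0000 continue | (k=8,j=7): S=171.4741, (K−S)⁺=0.0000, hold=0.0000 ⇒ V=0.0000 continue | (k=8,j=8): S=211.0640, (K−S)⁺=0.0000, hold=0.0000 ⇒ V=0.0000 continue  boundary S*=74.7027
step 7: (k=7,j=0): S=44.4424, (K−S)⁺=54.5476, hold=54.1417 ⇒ V=54.5476 exercise | (k=7,j=1): S=54.7032, (K−S)⁺=44.2868, hold=43.8809 ⇒ V=44.2868 exercise | (k=7,j=2): S=67.3331, (K−S)⁺=31.6569, hold=31.2510 ⇒ V=31.6569 exercise | (k=7,j=3): S=82.8789, (K−S)⁺=16.1111, hold=16.2370 ⇒ V=16.2370 continue | (k=7,j=4): S=102.0139, (K−S)⁺=0.0000, hold=4.0938 ⇒ V=4.0938 continue | (k=7,j=5): S=125.5669, (K−S)⁺=0.0000, hold=0.0000 ⇒ V=0.0000 continue | (k=7,j=6): S=154.5577, (K−S)⁺=0.0000, hold=0.0000 ⇒ V=0.0000 continue | (k=7,j=7): S=190.2419, (K−S)⁺=0.0000, hold=0.0000 ⇒ V=0.0000 continue  boundary S*=67.3331
step 6: (k=6,j=0): S=49.3066, (K−S)⁺=49.6834, hold=49.2775 ⇒ V=49.6834 exercise | (k=6,j=1): S=60.6905, (K−S)⁺=38.2995, hold=37.8936 ⇒ V=38.2995 exercise | (k=6,j=2): S=74.7027, (K−S)⁺=24.2873, hold=23.9433 ⇒ V=24.2873 exercise | (k=6,j=3): S=91.9500, (K−S)⁺=7.0400, hold=10.1982 ⇒ V=10.1982 continue | (k=6,j=4): S=113.1794, (K−S)⁺=0.0000, hold=2.0636 ⇒ V=2.0636 continue | (k=6,j=5): S=139.3102, (K−S)⁺=0.0000, hold=0.0000 ⇒ V=0.0000 continue | (k=6,j=6): S=171.4741, (K−S)⁺=0.0000, hold=0.0000 ⇒ V=0.0000 continue  boundary S*=74.7027
step 5: (k=5,j=0): S=54.7032, (K−S)⁺=44.2868, hold=43.8809 ⇒ V=44.2868 exercise | (k=5,j=1): S=67.3331, (K−S)⁺=31.6569, hold=31.2510 ⇒ V=31.6569 exercise | (k=5,j=2): S=82.8789, (K−S)⁺=16.1111, hold=17.2585 ⇒ V=17.2585 continue | (k=5,j=3): S=102.0139, (K−S)⁺=0.0000, hold=6.1557 ⇒ V=6.1557 continue | (k=5,j=4): S=125.5669, (K−S)⁺=0.0000, hold=1.0402 ⇒ V=1.0402 continue | (k=5,j=5): S=154.5577, (K−S)⁺=0.0000, hold=0.0000 ⇒ V=0.0000 continue  boundary S*=67.3331
step 4: (k=4,j=0): S=60.6905, (K−S)⁺=38.2995, hold=37.8936 ⇒ V=38.2995 exercise | (k=4,j=1): S=74.7027, (K−S)⁺=24.2873, hold=24.4457 ⇒ V=24.4457 continue | (k=4,j=2): S=91.9500, (K−S)⁺=7.0400, hold=11.7271 ⇒ V=11.7271 continue | (k=4,j=3): S=113.1794, (K−S)⁺=0.0000, hold=3.6146 ⇒ V=3.6146 continue | (k=4,j=4): S=139.3102, (K−S)⁺=0.0000, hold=0.5244 ⇒ V=0.5244 continue  boundary S*=60.6905
step 3: (k=3,j=0): S=67.3331, (K−S)⁺=31.6569, hold=31.3289 ⇒ V=31.6569 exercise | (k=3,j=1): S=82.8789, (K−S)⁺=16.1111, hold=18.0903 ⇒ V=18.0903 continue | (k=3,j=2): S=102.0139, (K−S)⁺=0.0000, hold=7.6891 ⇒ V=7.6891 continue | (k=3,j=3): S=125.5669, (K−S)⁺=0.0000, hold=2.0799 ⇒ V=2.0799 continue  boundary S*=67.3331
step 2: (k=2,j=0): S=74.7027, (K−S)⁺=24.2873, hold=24.8548 ⇒ V=24.8548 continue | (k=2,j=1): S=91.9500, (K−S)⁺=7.0400, hold=12.9006 ⇒ V=12.9006 continue | (k=2,j=2): S=113.1794, (K−S)⁺=0.0000, hold=4.8989 ⇒ V=4.8989 continue  boundary S*=-
step 1: (k=1,j=0): S=82.8789, (K−S)⁺=16.1111, hold=18.8736 ⇒ V=18.8736 continue | (k=1,j=1): S=102.0139, (K−S)⁺=0.0000, hold=8.9123 ⇒ V=8.9123 continue  boundary S*=-
step 0: (k=0,j=0): S=91.9500, (K−S)⁺=7.0400, hold=13.8971 ⇒ V=13.8971 continue  boundary S*=-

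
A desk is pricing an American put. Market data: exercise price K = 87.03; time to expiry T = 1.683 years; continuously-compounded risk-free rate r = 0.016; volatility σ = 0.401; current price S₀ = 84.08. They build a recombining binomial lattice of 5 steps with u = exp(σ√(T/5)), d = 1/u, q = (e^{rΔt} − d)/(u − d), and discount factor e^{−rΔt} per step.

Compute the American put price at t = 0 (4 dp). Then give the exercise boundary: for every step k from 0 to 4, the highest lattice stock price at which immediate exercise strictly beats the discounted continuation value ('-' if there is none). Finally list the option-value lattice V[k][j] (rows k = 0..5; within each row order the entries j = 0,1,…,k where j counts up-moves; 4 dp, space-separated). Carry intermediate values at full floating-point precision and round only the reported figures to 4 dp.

price = 18.6906
boundary = - - - 41.8387 52.7979
tree:
18.6906
26.1502 9.9273
35.2103 15.5480 3.2749
45.1913 23.6065 6.0259 0.0000
53.8757 34.2321 11.0880 0.0000 0.0000
60.7575 45.1913 20.4024 0.0000 0.0000 0.0000

Δt=0.33660, u=1.26194, d=0.79243, q=0.45360, disc=e^(-rΔt)=0.99463
k=5 terminal: V=max(K-S,0) → 60.7575 45.1913 20.4024 0.0000 0.0000 0.0000
k=4: j=0 S=33.1543 intr=53.8757 cont=53.4083 V=53.8757[EX]; j=1 S=52.7979 intr=34.2321 cont=33.7647 V=34.2321[EX]; j=2 S=84.0800 intr=2.9500 cont=11.0880 V=11.0880[hold]; j=3 S=133.8965 intr=0.0000 cont=0.0000 V=0.0000[hold]; j=4 S=213.2287 intr=0.0000 cont=0.0000 V=0.0000[hold]  S*(4)=52.7979
k=3: j=0 S=41.8387 intr=45.1913 cont=44.7239 V=45.1913[EX]; j=1 S=66.6276 intr=20.4024 cont=23.6065 V=23.6065[hold]; j=2 S=106.1038 intr=0.0000 cont=6.0259 V=6.0259[hold]; j=3 S=168.9691 intr=0.0000 cont=0.0000 V=0.0000[hold]  S*(3)=41.8387
k=2: j=0 S=52.7979 intr=34.2321 cont=35.2103 V=35.2103[hold]; j=1 S=84.0800 intr=2.9500 cont=15.5480 V=15.5480[hold]; j=2 S=133.8965 intr=0.0000 cont=3.2749 V=3.2749[hold]  S*(2)=-
k=1: j=0 S=66.6276 intr=20.4024 cont=26.1502 V=26.1502[hold]; j=1 S=106.1038 intr=0.0000 cont=9.9273 V=9.9273[hold]  S*(1)=-
k=0: j=0 S=84.0800 intr=2.9500 cont=18.6906 V=18.6906[hold]  S*(0)=-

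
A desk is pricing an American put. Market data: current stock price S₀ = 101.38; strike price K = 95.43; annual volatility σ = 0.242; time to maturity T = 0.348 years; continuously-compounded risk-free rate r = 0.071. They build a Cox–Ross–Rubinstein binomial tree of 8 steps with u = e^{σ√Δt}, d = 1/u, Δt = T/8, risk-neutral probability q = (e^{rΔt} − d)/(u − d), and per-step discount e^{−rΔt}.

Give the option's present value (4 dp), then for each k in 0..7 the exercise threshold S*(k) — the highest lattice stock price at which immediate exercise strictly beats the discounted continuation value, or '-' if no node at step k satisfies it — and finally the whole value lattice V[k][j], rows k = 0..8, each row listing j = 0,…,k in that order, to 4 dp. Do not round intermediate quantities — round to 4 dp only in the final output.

price = 2.5837
boundary = - - - - 82.8460 78.7683 82.8460 87.1348
tree:
2.5837
4.0244 1.2587
6.0947 2.1222 0.4627
8.9295 3.4935 0.8589 0.0969
12.5840 5.5825 1.5707 0.2017 0.0000
16.6617 8.5899 2.8176 0.4198 0.0000 0.0000
20.5387 12.5840 4.9249 0.8737 0.0000 0.0000 0.0000
24.2249 16.6617 8.2952 1.8184 0.0000 0.0000 0.0000 0.0000
27.7297 20.5387 12.5840 3.7843 0.0000 0.0000 0.0000 0.0000 0.0000

params: Δt=0.04350 u=1.05177 d=0.95078 q=0.51801 e^(-rΔt)=0.99692
t_8 payoffs: 27.7297 20.5387 12.5840 3.7843 0.0000 0.0000 0.0000 0.0000 0.0000
t_7: node(7,0) S=71.2051 payoff=24.2249 vs cont=23.9306 → 24.2249 [stop]  node(7,1) S=78.7683 payoff=16.6617 vs cont=16.3674 → 16.6617 [stop]  node(7,2) S=87.1348 payoff=8.2952 vs cont=8.0009 → 8.2952 [stop]  node(7,3) S=96.3900 payoff=0.0000 vs cont=1.8184 → 1.8184 [wait]  node(7,4) S=106.6283 payoff=0.0000 vs cont=0.0000 → 0.0000 [wait]  node(7,5) S=117.9540 payoff=0.0000 vs cont=0.0000 → 0.0000 [wait]  node(7,6) S=130.4828 payoff=0.0000 vs cont=0.0000 → 0.0000 [wait]  node(7,7) S=144.3423 payoff=0.0000 vs cont=0.0000 → 0.0000 [wait]  ⇒ S*(7)=87.1348
t_6: node(6,0) S=74.8913 payoff=20.5387 vs cont=20.2445 → 20.5387 [stop]  node(6,1) S=82.8460 payoff=12.5840 vs cont=12.2897 → 12.5840 [stop]  node(6,2) S=91.6457 payoff=3.7843 vs cont=4.9249 → 4.9249 [wait]  node(6,3) S=101.3800 payoff=0.0000 vs cont=0.8737 → 0.8737 [wait]  node(6,4) S=112.1483 payoff=0.0000 vs cont=0.0000 → 0.0000 [wait]  node(6,5) S=124.0604 payoff=0.0000 vs cont=0.0000 → 0.0000 [wait]  node(6,6) S=137.2377 payoff=0.0000 vs cont=0.0000 → 0.0000 [wait]  ⇒ S*(6)=82.8460
t_5: node(5,0) S=78.7683 payoff=16.6617 vs cont=16.3674 → 16.6617 [stop]  node(5,1) S=87.1348 payoff=8.2952 vs cont=8.5899 → 8.5899 [wait]  node(5,2) S=96.3900 payoff=0.0000 vs cont=2.8176 → 2.8176 [wait]  node(5,3) S=106.6283 payoff=0.0000 vs cont=0.4198 → 0.4198 [wait]  node(5,4) S=117.9540 payoff=0.0000 vs cont=0.0000 → 0.0000 [wait]  node(5,5) S=130.4828 payoff=0.0000 vs cont=0.0000 → 0.0000 [wait]  ⇒ S*(5)=78.7683
t_4: node(4,0) S=82.8460 payoff=12.5840 vs cont=12.4419 → 12.5840 [stop]  node(4,1) S=91.6457 payoff=3.7843 vs cont=5.5825 → 5.5825 [wait]  node(4,2) S=101.3800 payoff=0.0000 vs cont=1.5707 → 1.5707 [wait]  node(4,3) S=112.1483 payoff=0.0000 vs cont=0.2017 → 0.2017 [wait]  node(4,4) S=124.0604 payoff=0.0000 vs cont=0.0000 → 0.0000 [wait]  ⇒ S*(4)=82.8460
t_3: node(3,0) S=87.1348 payoff=8.2952 vs cont=8.9295 → 8.9295 [wait]  node(3,1) S=96.3900 payoff=0.0000 vs cont=3.4935 → 3.4935 [wait]  node(3,2) S=106.6283 payoff=0.0000 vs cont=0.8589 → 0.8589 [wait]  node(3,3) S=117.9540 payoff=0.0000 vs cont=0.0969 → 0.0969 [wait]  ⇒ S*(3)=-
t_2: node(2,0) S=91.6457 payoff=3.7843 vs cont=6.0947 → 6.0947 [wait]  node(2,1) S=101.3800 payoff=0.0000 vs cont=2.1222 → 2.1222 [wait]  node(2,2) S=112.1483 payoff=0.0000 vs cont=0.4627 → 0.4627 [wait]  ⇒ S*(2)=-
t_1: node(1,0) S=96.3900 payoff=0.0000 vs cont=4.0244 → 4.0244 [wait]  node(1,1) S=106.6283 payoff=0.0000 vs cont=1.2587 → 1.2587 [wait]  ⇒ S*(1)=-
t_0: node(0,0) S=101.3800 payoff=0.0000 vs cont=2.5837 → 2.5837 [wait]  ⇒ S*(0)=-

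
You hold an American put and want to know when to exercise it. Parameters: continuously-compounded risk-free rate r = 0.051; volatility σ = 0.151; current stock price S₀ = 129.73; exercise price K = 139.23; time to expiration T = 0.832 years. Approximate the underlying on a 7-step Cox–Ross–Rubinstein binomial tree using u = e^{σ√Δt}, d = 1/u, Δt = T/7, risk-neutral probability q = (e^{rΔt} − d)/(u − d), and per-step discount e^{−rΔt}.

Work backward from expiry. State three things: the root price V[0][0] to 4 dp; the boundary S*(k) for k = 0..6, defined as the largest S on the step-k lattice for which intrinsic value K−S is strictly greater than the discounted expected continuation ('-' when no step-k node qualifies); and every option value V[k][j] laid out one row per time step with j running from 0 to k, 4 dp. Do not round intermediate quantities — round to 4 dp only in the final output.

price = 10.8011
boundary = - 123.1493 116.9023 123.1493 116.9023 123.1493 129.7300
tree:
10.8011
16.0807 6.5202
22.3277 10.4374 3.3273
28.2577 16.0807 5.8492 1.2620
33.8869 22.3277 9.9348 2.5084 0.2369
39.2306 28.2577 16.0807 4.9219 0.5243 0.0000
44.3032 33.8869 22.3277 9.5000 1.1603 0.0000 0.0000
49.1185 39.2306 28.2577 16.0807 2.5676 0.0000 0.0000 0.0000

Δt=0.11886, u=1.05344, d=0.94927, q=0.54536, disc=e^(-rΔt)=0.99396
k=7 terminal: V=max(K-S,0) → 49.1185 39.2306 28.2577 16.0807 2.5676 0.0000 0.0000 0.0000
k=6: j=0 S=94.9268 intr=44.3032 cont=43.4618 V=44.3032[EX]; j=1 S=105.3431 intr=33.8869 cont=33.0455 V=33.8869[EX]; j=2 S=116.9023 intr=22.3277 cont=21.4862 V=22.3277[EX]; j=3 S=129.7300 intr=9.5000 cont=8.6586 V=9.5000[EX]; j=4 S=143.9652 intr=0.0000 cont=1.1603 V=1.1603[hold]; j=5 S=159.7625 intr=0.0000 cont=0.0000 V=0.0000[hold]; j=6 S=177.2932 intr=0.0000 cont=0.0000 V=0.0000[hold]  S*(6)=129.7300
k=5: j=0 S=99.9994 intr=39.2306 cont=38.3892 V=39.2306[EX]; j=1 S=110.9723 intr=28.2577 cont=27.4163 V=28.2577[EX]; j=2 S=123.1493 intr=16.0807 cont=15.2393 V=16.0807[EX]; j=3 S=136.6624 intr=2.5676 cont=4.9219 V=4.9219[hold]; j=4 S=151.6583 intr=0.0000 cont=0.5243 V=0.5243[hold]; j=5 S=168.2998 intr=0.0000 cont=0.0000 V=0.0000[hold]  S*(5)=123.1493
k=4: j=0 S=105.3431 intr=33.8869 cont=33.0455 V=33.8869[EX]; j=1 S=116.9023 intr=22.3277 cont=21.4862 V=22.3277[EX]; j=2 S=129.7300 intr=9.5000 cont=9.9348 V=9.9348[hold]; j=3 S=143.9652 intr=0.0000 cont=2.5084 V=2.5084[hold]; j=4 S=159.7625 intr=0.0000 cont=0.2369 V=0.2369[hold]  S*(4)=116.9023
k=3: j=0 S=110.9723 intr=28.2577 cont=27.4163 V=28.2577[EX]; j=1 S=123.1493 intr=16.0807 cont=15.4750 V=16.0807[EX]; j=2 S=136.6624 intr=2.5676 cont=5.8492 V=5.8492[hold]; j=3 S=151.6583 intr=0.0000 cont=1.2620 V=1.2620[hold]  S*(3)=123.1493
k=2: j=0 S=116.9023 intr=22.3277 cont=21.4862 V=22.3277[EX]; j=1 S=129.7300 intr=9.5000 cont=10.4374 V=10.4374[hold]; j=2 S=143.9652 intr=0.0000 cont=3.3273 V=3.3273[hold]  S*(2)=116.9023
k=1: j=0 S=123.1493 intr=16.0807 cont=15.7474 V=16.0807[EX]; j=1 S=136.6624 intr=2.5676 cont=6.5202 V=6.5202[hold]  S*(1)=123.1493
k=0: j=0 S=129.7300 intr=9.5000 cont=10.8011 V=10.8011[hold]  S*(0)=-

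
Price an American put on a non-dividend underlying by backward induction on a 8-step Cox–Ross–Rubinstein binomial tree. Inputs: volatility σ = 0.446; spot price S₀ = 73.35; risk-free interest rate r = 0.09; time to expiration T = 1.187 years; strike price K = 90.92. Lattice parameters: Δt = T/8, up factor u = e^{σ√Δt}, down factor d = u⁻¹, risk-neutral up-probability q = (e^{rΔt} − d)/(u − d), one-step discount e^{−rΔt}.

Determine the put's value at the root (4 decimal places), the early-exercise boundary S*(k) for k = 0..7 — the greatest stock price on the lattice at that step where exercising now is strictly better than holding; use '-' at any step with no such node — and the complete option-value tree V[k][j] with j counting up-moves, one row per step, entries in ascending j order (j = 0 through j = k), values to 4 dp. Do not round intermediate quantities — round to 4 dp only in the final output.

Δt=0.14838  u=1.18744  d=0.84215  q=0.49609  discount=0.98674
step 8 (expiry): payoffs max(K−S,0) = 72.3626 64.7540 54.0258 38.8989 17.5700 0.0000 0.0000 0.0000 0.0000
step 7: (k=7,j=0): S=22.0357, (K−S)⁺=68.8843, hold=67.6782 ⇒ V=68.8843 exercise | (k=7,j=1): S=31.0705, (K−S)⁺=59.8495, hold=58.6435 ⇒ V=59.8495 exercise | (k=7,j=2): S=43.8096, (K−S)⁺=47.1104, hold=45.9044 ⇒ V=47.1104 exercise | (k=7,j=3): S=61.7717, (K−S)⁺=29.1483, hold=27.9422 ⇒ V=29.1483 exercise | (k=7,j=4): S=87.0985, (K−S)⁺=3.8215, hold=8.7363 ⇒ V=8.7363 continue | (k=7,j=5): S=122.8093, (K−S)⁺=0.0000, hold=0.0000 ⇒ V=0.0000 continue | (k=7,j=6): S=173.1619, (K−S)⁺=0.0000, hold=0.0000 ⇒ V=0.0000 continue | (k=7,j=7): S=244.1592, (K−S)⁺=0.0000, hold=0.0000 ⇒ V=0.0000 continue  boundary S*=61.7717
step 6: (k=6,j=0): S=26.1660, (K−S)⁺=64.7540, hold=63.5479 ⇒ V=64.7540 exercise | (k=6,j=1): S=36.8942, (K−S)⁺=54.0258, hold=52.8197 ⇒ V=54.0258 exercise | (k=6,j=2): S=52.0211, (K−S)⁺=38.8989, hold=37.6929 ⇒ V=38.8989 exercise | (k=6,j=3): S=73.3500, (K−S)⁺=17.5700, hold=18.7698 ⇒ V=18.7698 continue | (k=6,j=4): S=103.4239, (K−S)⁺=0.0000, hold=4.3439 ⇒ V=4.3439 continue | (k=6,j=5): S=145.8283, (K−S)⁺=0.0000, hold=0.0000 ⇒ V=0.0000 continue | (k=6,j=6): S=205.6187, (K−S)⁺=0.0000, hold=0.0000 ⇒ V=0.0000 continue  boundary S*=52.0211
step 5: (k=5,j=0): S=31.0705, (K−S)⁺=59.8495, hold=58.6435 ⇒ V=59.8495 exercise | (k=5,j=1): S=43.8096, (K−S)⁺=47.1104, hold=45.9044 ⇒ V=47.1104 exercise | (k=5,j=2): S=61.7717, (K−S)⁺=29.1483, hold=28.5295 ⇒ V=29.1483 exercise | (k=5,j=3): S=87.0985, (K−S)⁺=3.8215, hold=11.4592 ⇒ V=11.4592 continue | (k=5,j=4): S=122.8093, (K−S)⁺=0.0000, hold=2.1599 ⇒ V=2.1599 continue | (k=5,j=5): S=173.1619, (K−S)⁺=0.0000, hold=0.0000 ⇒ V=0.0000 continue  boundary S*=61.7717
step 4: (k=4,j=0): S=36.8942, (K−S)⁺=54.0258, hold=52.8197 ⇒ V=54.0258 exercise | (k=4,j=1): S=52.0211, (K−S)⁺=38.8989, hold=37.6929 ⇒ V=38.8989 exercise | (k=4,j=2): S=73.3500, (K−S)⁺=17.5700, hold=20.1027 ⇒ V=20.1027 continue | (k=4,j=3): S=103.4239, (K−S)⁺=0.0000, hold=6.7551 ⇒ V=6.7551 continue | (k=4,j=4): S=145.8283, (K−S)⁺=0.0000, hold=1.0740 ⇒ V=1.0740 continue  boundary S*=52.0211
step 3: (k=3,j=0): S=43.8096, (K−S)⁺=47.1104, hold=45.9044 ⇒ V=47.1104 exercise | (k=3,j=1): S=61.7717, (K−S)⁺=29.1483, hold=29.1820 ⇒ V=29.1820 continue | (k=3,j=2): S=87.0985, (K−S)⁺=3.8215, hold=13.3022 ⇒ V=13.3022 continue | (k=3,j=3): S=122.8093, (K−S)⁺=0.0000, hold=3.8845 ⇒ V=3.8845 continue  boundary S*=43.8096
step 2: (k=2,j=0): S=52.0211, (K−S)⁺=38.8989, hold=37.7094 ⇒ V=38.8989 exercise | (k=2,j=1): S=73.3500, (K−S)⁺=17.5700, hold=21.0216 ⇒ V=21.0216 continue | (k=2,j=2): S=103.4239, (K−S)⁺=0.0000, hold=8.5157 ⇒ V=8.5157 continue  boundary S*=52.0211
step 1: (k=1,j=0): S=61.7717, (K−S)⁺=29.1483, hold=29.6318 ⇒ V=29.6318 continue | (k=1,j=1): S=87.0985, (K−S)⁺=3.8215, hold=14.6210 ⇒ V=14.6210 continue  boundary S*=-
step 0: (k=0,j=0): S=73.3500, (K−S)⁺=17.5700, hold=21.8908 ⇒ V=21.8908 continue  boundary S*=-

price = 21.8908
boundary = - - 52.0211 43.8096 52.0211 61.7717 52.0211 61.7717
tree:
21.8908
29.6318 14.6210
38.8989 21.0216 8.5157
47.1104 29.1820 13.3022 3.8845
54.0258 38.8989 20.1027 6.7551 1.0740
59.8495 47.1104 29.1483 11.4592 2.1599 0.0000
64.7540 54.0258 38.8989 18.7698 4.3439 0.0000 0.0000
68.8843 59.8495 47.1104 29.1483 8.7363 0.0000 0.0000 0.0000
72.3626 64.7540 54.0258 38.8989 17.5700 0.0000 0.0000 0.0000 0.0000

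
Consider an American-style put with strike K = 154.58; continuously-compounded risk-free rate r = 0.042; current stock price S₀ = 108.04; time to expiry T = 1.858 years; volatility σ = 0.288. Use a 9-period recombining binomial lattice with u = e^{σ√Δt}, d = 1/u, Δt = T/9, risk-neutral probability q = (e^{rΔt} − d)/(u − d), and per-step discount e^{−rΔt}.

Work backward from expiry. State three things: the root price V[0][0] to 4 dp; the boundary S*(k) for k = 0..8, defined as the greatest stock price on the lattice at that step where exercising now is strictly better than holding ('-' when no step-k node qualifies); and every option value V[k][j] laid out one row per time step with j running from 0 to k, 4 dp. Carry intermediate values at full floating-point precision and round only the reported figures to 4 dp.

params: Δt=0.20644 u=1.13980 d=0.87734 q=0.50051 e^(-rΔt)=0.99137
t_9 payoffs: 121.3053 111.3511 98.4191 81.6184 59.7918 31.4356 0.0000 0.0000 0.0000 0.0000
t_8: node(8,0) S=37.9266 payoff=116.6534 vs cont=115.3189 → 116.6534 [stop]  node(8,1) S=49.2724 payoff=105.3076 vs cont=103.9731 → 105.3076 [stop]  node(8,2) S=64.0124 payoff=90.5676 vs cont=89.2331 → 90.5676 [stop]  node(8,3) S=83.1619 payoff=71.4181 vs cont=70.0836 → 71.4181 [stop]  node(8,4) S=108.0400 payoff=46.5400 vs cont=45.2055 → 46.5400 [stop]  node(8,5) S=140.3605 payoff=14.2195 vs cont=15.5661 → 15.5661 [wait]  node(8,6) S=182.3497 payoff=0.0000 vs cont=0.0000 → 0.0000 [wait]  node(8,7) S=236.9001 payoff=0.0000 vs cont=0.0000 → 0.0000 [wait]  node(8,8) S=307.7693 payoff=0.0000 vs cont=0.0000 → 0.0000 [wait]  ⇒ S*(8)=108.0400
t_7: node(7,0) S=43.2289 payoff=111.3511 vs cont=110.0166 → 111.3511 [stop]  node(7,1) S=56.1609 payoff=98.4191 vs cont=97.0846 → 98.4191 [stop]  node(7,2) S=72.9616 payoff=81.6184 vs cont=80.2839 → 81.6184 [stop]  node(7,3) S=94.7882 payoff=59.7918 vs cont=58.4572 → 59.7918 [stop]  node(7,4) S=123.1444 payoff=31.4356 vs cont=30.7692 → 31.4356 [stop]  node(7,5) S=159.9834 payoff=0.0000 vs cont=7.7080 → 7.7080 [wait]  node(7,6) S=207.8428 payoff=0.0000 vs cont=0.0000 → 0.0000 [wait]  node(7,7) S=270.0196 payoff=0.0000 vs cont=0.0000 → 0.0000 [wait]  ⇒ S*(7)=123.1444
t_6: node(6,0) S=49.2724 payoff=105.3076 vs cont=103.9731 → 105.3076 [stop]  node(6,1) S=64.0124 payoff=90.5676 vs cont=89.2331 → 90.5676 [stop]  node(6,2) S=83.1619 payoff=71.4181 vs cont=70.0836 → 71.4181 [stop]  node(6,3) S=108.0400 payoff=46.5400 vs cont=45.2055 → 46.5400 [stop]  node(6,4) S=140.3605 payoff=14.2195 vs cont=19.3908 → 19.3908 [wait]  node(6,5) S=182.3497 payoff=0.0000 vs cont=3.8168 → 3.8168 [wait]  node(6,6) S=236.9001 payoff=0.0000 vs cont=0.0000 → 0.0000 [wait]  ⇒ S*(6)=108.0400
t_5: node(5,0) S=56.1609 payoff=98.4191 vs cont=97.0846 → 98.4191 [stop]  node(5,1) S=72.9616 payoff=81.6184 vs cont=80.2839 → 81.6184 [stop]  node(5,2) S=94.7882 payoff=59.7918 vs cont=58.4572 → 59.7918 [stop]  node(5,3) S=123.1444 payoff=31.4356 vs cont=32.6670 → 32.6670 [wait]  node(5,4) S=159.9834 payoff=0.0000 vs cont=11.4957 → 11.4957 [wait]  node(5,5) S=207.8428 payoff=0.0000 vs cont=1.8900 → 1.8900 [wait]  ⇒ S*(5)=94.7882
t_4: node(4,0) S=64.0124 payoff=90.5676 vs cont=89.2331 → 90.5676 [stop]  node(4,1) S=83.1619 payoff=71.4181 vs cont=70.0836 → 71.4181 [stop]  node(4,2) S=108.0400 payoff=46.5400 vs cont=45.8165 → 46.5400 [stop]  node(4,3) S=140.3605 payoff=14.2195 vs cont=21.8800 → 21.8800 [wait]  node(4,4) S=182.3497 payoff=0.0000 vs cont=6.6302 → 6.6302 [wait]  ⇒ S*(4)=108.0400
t_3: node(3,0) S=72.9616 payoff=81.6184 vs cont=80.2839 → 81.6184 [stop]  node(3,1) S=94.7882 payoff=59.7918 vs cont=58.4572 → 59.7918 [stop]  node(3,2) S=123.1444 payoff=31.4356 vs cont=33.9021 → 33.9021 [wait]  node(3,3) S=159.9834 payoff=0.0000 vs cont=14.1243 → 14.1243 [wait]  ⇒ S*(3)=94.7882
t_2: node(2,0) S=83.1619 payoff=71.4181 vs cont=70.0836 → 71.4181 [stop]  node(2,1) S=108.0400 payoff=46.5400 vs cont=46.4293 → 46.5400 [stop]  node(2,2) S=140.3605 payoff=14.2195 vs cont=23.7958 → 23.7958 [wait]  ⇒ S*(2)=108.0400
t_1: node(1,0) S=94.7882 payoff=59.7918 vs cont=58.4572 → 59.7918 [stop]  node(1,1) S=123.1444 payoff=31.4356 vs cont=34.8527 → 34.8527 [wait]  ⇒ S*(1)=94.7882
t_0: node(0,0) S=108.0400 payoff=46.5400 vs cont=46.9010 → 46.9010 [wait]  ⇒ S*(0)=-

price = 46.9010
boundary = - 94.7882 108.0400 94.7882 108.0400 94.7882 108.0400 123.1444 108.0400
tree:
46.9010
59.7918 34.8527
71.4181 46.5400 23.7958
81.6184 59.7918 33.9021 14.1243
90.5676 71.4181 46.5400 21.8800 6.6302
98.4191 81.6184 59.7918 32.6670 11.4957 1.8900
105.3076 90.5676 71.4181 46.5400 19.3908 3.8168 0.0000
111.3511 98.4191 81.6184 59.7918 31.4356 7.7080 0.0000 0.0000
116.6534 105.3076 90.5676 71.4181 46.5400 15.5661 0.0000 0.0000 0.0000
121.3053 111.3511 98.4191 81.6184 59.7918 31.4356 0.0000 0.0000 0.0000 0.0000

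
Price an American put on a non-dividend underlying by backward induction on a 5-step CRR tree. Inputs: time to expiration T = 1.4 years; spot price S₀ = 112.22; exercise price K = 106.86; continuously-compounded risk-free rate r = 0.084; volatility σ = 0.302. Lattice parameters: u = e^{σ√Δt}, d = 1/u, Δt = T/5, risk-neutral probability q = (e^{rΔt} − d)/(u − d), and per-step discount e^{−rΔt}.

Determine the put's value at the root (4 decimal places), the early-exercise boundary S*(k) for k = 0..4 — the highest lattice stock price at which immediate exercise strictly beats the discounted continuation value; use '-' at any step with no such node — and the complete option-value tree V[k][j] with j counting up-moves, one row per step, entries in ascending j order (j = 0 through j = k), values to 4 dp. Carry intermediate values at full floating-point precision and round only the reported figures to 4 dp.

price = 9.1703
boundary = - - 81.5205 69.4808 81.5205
tree:
9.1703
15.5270 4.0377
25.3395 7.6653 1.0555
37.3792 14.1888 2.3204 0.0000
47.6407 25.3395 5.1010 0.0000 0.0000
56.3867 37.3792 11.2136 0.0000 0.0000 0.0000

Δt=0.28000, u=1.17328, d=0.85231, q=0.53428, disc=e^(-rΔt)=0.97675
k=5 terminal: V=max(K-S,0) → 56.3867 37.3792 11.2136 0.0000 0.0000 0.0000
k=4: j=0 S=59.2193 intr=47.6407 cont=45.1567 V=47.6407[EX]; j=1 S=81.5205 intr=25.3395 cont=22.8555 V=25.3395[EX]; j=2 S=112.2200 intr=0.0000 cont=5.1010 V=5.1010[hold]; j=3 S=154.4805 intr=0.0000 cont=0.0000 V=0.0000[hold]; j=4 S=212.6558 intr=0.0000 cont=0.0000 V=0.0000[hold]  S*(4)=81.5205
k=3: j=0 S=69.4808 intr=37.3792 cont=34.8951 V=37.3792[EX]; j=1 S=95.6464 intr=11.2136 cont=14.1888 V=14.1888[hold]; j=2 S=131.6655 intr=0.0000 cont=2.3204 V=2.3204[hold]; j=3 S=181.2489 intr=0.0000 cont=0.0000 V=0.0000[hold]  S*(3)=69.4808
k=2: j=0 S=81.5205 intr=25.3395 cont=24.4081 V=25.3395[EX]; j=1 S=112.2200 intr=0.0000 cont=7.6653 V=7.6653[hold]; j=2 S=154.4805 intr=0.0000 cont=1.0555 V=1.0555[hold]  S*(2)=81.5205
k=1: j=0 S=95.6464 intr=11.2136 cont=15.5270 V=15.5270[hold]; j=1 S=131.6655 intr=0.0000 cont=4.0377 V=4.0377[hold]  S*(1)=-
k=0: j=0 S=112.2200 intr=0.0000 cont=9.1703 V=9.1703[hold]  S*(0)=-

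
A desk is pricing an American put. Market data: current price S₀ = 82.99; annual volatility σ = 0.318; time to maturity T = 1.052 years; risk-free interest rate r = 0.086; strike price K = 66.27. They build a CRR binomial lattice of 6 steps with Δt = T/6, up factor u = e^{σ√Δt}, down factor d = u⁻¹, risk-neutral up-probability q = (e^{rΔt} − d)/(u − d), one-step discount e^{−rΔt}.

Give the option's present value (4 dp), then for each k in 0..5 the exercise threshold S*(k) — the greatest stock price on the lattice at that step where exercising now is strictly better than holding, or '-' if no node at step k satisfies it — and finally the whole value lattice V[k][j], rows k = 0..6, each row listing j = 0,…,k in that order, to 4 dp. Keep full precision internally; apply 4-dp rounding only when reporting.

price = 2.2581
boundary = - - - - 48.7204 55.6595
tree:
2.2581
3.9519 0.7827
6.7455 1.5251 0.1301
11.1378 2.9456 0.2772 0.0000
17.5496 5.6281 0.5907 0.0000 0.0000
23.6236 10.6105 1.2589 0.0000 0.0000 0.0000
28.9404 17.5496 2.6830 0.0000 0.0000 0.0000 0.0000

Δt=0.17533  u=1.14243  d=0.87533  q=0.52364  discount=0.98503
step 6 (expiry): payoffs max(K−S,0) = 28.9404 17.5496 2.6830 0.0000 0.0000 0.0000 0.0000
step 5: (k=5,j=0): S=42.6464, (K−S)⁺=23.6236, hold=22.6319 ⇒ V=23.6236 exercise | (k=5,j=1): S=55.6595, (K−S)⁺=10.6105, hold=9.6187 ⇒ V=10.6105 exercise | (k=5,j=2): S=72.6435, (K−S)⁺=0.0000, hold=1.2589 ⇒ V=1.2589 continue | (k=5,j=3): S=94.8101, (K−S)⁺=0.0000, hold=0.0000 ⇒ V=0.0000 continue | (k=5,j=4): S=123.7405, (K−S)⁺=0.0000, hold=0.0000 ⇒ V=0.0000 continue | (k=5,j=5): S=161.4988, (K−S)⁺=0.0000, hold=0.0000 ⇒ V=0.0000 continue  boundary S*=55.6595
step 4: (k=4,j=0): S=48.7204, (K−S)⁺=17.5496, hold=16.5578 ⇒ V=17.5496 exercise | (k=4,j=1): S=63.5870, (K−S)⁺=2.6830, hold=5.6281 ⇒ V=5.6281 continue | (k=4,j=2): S=82.9900, (K−S)⁺=0.0000, hold=0.5907 ⇒ V=0.5907 continue | (k=4,j=3): S=108.3137, (K−S)⁺=0.0000, hold=0.0000 ⇒ V=0.0000 continue | (k=4,j=4): S=141.3646, (K−S)⁺=0.0000, hold=0.0000 ⇒ V=0.0000 continue  boundary S*=48.7204
step 3: (k=3,j=0): S=55.6595, (K−S)⁺=10.6105, hold=11.1378 ⇒ V=11.1378 continue | (k=3,j=1): S=72.6435, (K−S)⁺=0.0000, hold=2.9456 ⇒ V=2.9456 continue | (k=3,j=2): S=94.8101, (K−S)⁺=0.0000, hold=0.2772 ⇒ V=0.2772 continue | (k=3,j=3): S=123.7405, (K−S)⁺=0.0000, hold=0.0000 ⇒ V=0.0000 continue  boundary S*=-
step 2: (k=2,j=0): S=63.5870, (K−S)⁺=2.6830, hold=6.7455 ⇒ V=6.7455 continue | (k=2,j=1): S=82.9900, (K−S)⁺=0.0000, hold=1.5251 ⇒ V=1.5251 continue | (k=2,j=2): S=108.3137, (K−S)⁺=0.0000, hold=0.1301 ⇒ V=0.1301 continue  boundary S*=-
step 1: (k=1,j=0): S=72.6435, (K−S)⁺=0.0000, hold=3.9519 ⇒ V=3.9519 continue | (k=1,j=1): S=94.8101, (K−S)⁺=0.0000, hold=0.7827 ⇒ V=0.7827 continue  boundary S*=-
step 0: (k=0,j=0): S=82.9900, (K−S)⁺=0.0000, hold=2.2581 ⇒ V=2.2581 continue  boundary S*=-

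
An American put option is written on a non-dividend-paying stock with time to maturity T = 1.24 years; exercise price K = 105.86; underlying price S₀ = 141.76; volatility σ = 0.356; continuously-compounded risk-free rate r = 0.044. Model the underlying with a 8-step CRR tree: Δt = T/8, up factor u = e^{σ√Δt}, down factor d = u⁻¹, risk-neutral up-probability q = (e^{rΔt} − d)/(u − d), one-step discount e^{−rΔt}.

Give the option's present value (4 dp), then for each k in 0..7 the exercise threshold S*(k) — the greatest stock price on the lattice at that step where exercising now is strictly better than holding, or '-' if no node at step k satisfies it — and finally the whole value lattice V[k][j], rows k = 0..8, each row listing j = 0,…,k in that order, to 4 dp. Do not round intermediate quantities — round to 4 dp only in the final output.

params: Δt=0.15500 u=1.15045 d=0.86922 q=0.48935 e^(-rΔt)=0.99320
t_8 payoffs: 59.6648 44.7185 24.9363 0.0000 0.0000 0.0000 0.0000 0.0000 0.0000
t_7: node(7,0) S=53.1455 payoff=52.7145 vs cont=51.9950 → 52.7145 [stop]  node(7,1) S=70.3406 payoff=35.5194 vs cont=34.7999 → 35.5194 [stop]  node(7,2) S=93.0990 payoff=12.7610 vs cont=12.6472 → 12.7610 [stop]  node(7,3) S=123.2208 payoff=0.0000 vs cont=0.0000 → 0.0000 [wait]  node(7,4) S=163.0885 payoff=0.0000 vs cont=0.0000 → 0.0000 [wait]  node(7,5) S=215.8551 payoff=0.0000 vs cont=0.0000 → 0.0000 [wait]  node(7,6) S=285.6943 payoff=0.0000 vs cont=0.0000 → 0.0000 [wait]  node(7,7) S=378.1296 payoff=0.0000 vs cont=0.0000 → 0.0000 [wait]  ⇒ S*(7)=93.0990
t_6: node(6,0) S=61.1415 payoff=44.7185 vs cont=43.9990 → 44.7185 [stop]  node(6,1) S=80.9237 payoff=24.9363 vs cont=24.2168 → 24.9363 [stop]  node(6,2) S=107.1062 payoff=0.0000 vs cont=6.4721 → 6.4721 [wait]  node(6,3) S=141.7600 payoff=0.0000 vs cont=0.0000 → 0.0000 [wait]  node(6,4) S=187.6259 payoff=0.0000 vs cont=0.0000 → 0.0000 [wait]  node(6,5) S=248.3316 payoff=0.0000 vs cont=0.0000 → 0.0000 [wait]  node(6,6) S=328.6783 payoff=0.0000 vs cont=0.0000 → 0.0000 [wait]  ⇒ S*(6)=80.9237
t_5: node(5,0) S=70.3406 payoff=35.5194 vs cont=34.7999 → 35.5194 [stop]  node(5,1) S=93.0990 payoff=12.7610 vs cont=15.7928 → 15.7928 [wait]  node(5,2) S=123.2208 payoff=0.0000 vs cont=3.2825 → 3.2825 [wait]  node(5,3) S=163.0885 payoff=0.0000 vs cont=0.0000 → 0.0000 [wait]  node(5,4) S=215.8551 payoff=0.0000 vs cont=0.0000 → 0.0000 [wait]  node(5,5) S=285.6943 payoff=0.0000 vs cont=0.0000 → 0.0000 [wait]  ⇒ S*(5)=70.3406
t_4: node(4,0) S=80.9237 payoff=24.9363 vs cont=25.6904 → 25.6904 [wait]  node(4,1) S=107.1062 payoff=0.0000 vs cont=9.6051 → 9.6051 [wait]  node(4,2) S=141.7600 payoff=0.0000 vs cont=1.6648 → 1.6648 [wait]  node(4,3) S=187.6259 payoff=0.0000 vs cont=0.0000 → 0.0000 [wait]  node(4,4) S=248.3316 payoff=0.0000 vs cont=0.0000 → 0.0000 [wait]  ⇒ S*(4)=-
t_3: node(3,0) S=93.0990 payoff=12.7610 vs cont=17.6979 → 17.6979 [wait]  node(3,1) S=123.2208 payoff=0.0000 vs cont=5.6807 → 5.6807 [wait]  node(3,2) S=163.0885 payoff=0.0000 vs cont=0.8444 → 0.8444 [wait]  node(3,3) S=215.8551 payoff=0.0000 vs cont=0.0000 → 0.0000 [wait]  ⇒ S*(3)=-
t_2: node(2,0) S=107.1062 payoff=0.0000 vs cont=11.7369 → 11.7369 [wait]  node(2,1) S=141.7600 payoff=0.0000 vs cont=3.2915 → 3.2915 [wait]  node(2,2) S=187.6259 payoff=0.0000 vs cont=0.4282 → 0.4282 [wait]  ⇒ S*(2)=-
t_1: node(1,0) S=123.2208 payoff=0.0000 vs cont=7.5525 → 7.5525 [wait]  node(1,1) S=163.0885 payoff=0.0000 vs cont=1.8775 → 1.8775 [wait]  ⇒ S*(1)=-
t_0: node(0,0) S=141.7600 payoff=0.0000 vs cont=4.7430 → 4.7430 [wait]  ⇒ S*(0)=-

price = 4.7430
boundary = - - - - - 70.3406 80.9237 93.0990
tree:
4.7430
7.5525 1.8775
11.7369 3.2915 0.4282
17.6979 5.6807 0.8444 0.0000
25.6904 9.6051 1.6648 0.0000 0.0000
35.5194 15.7928 3.2825 0.0000 0.0000 0.0000
44.7185 24.9363 6.4721 0.0000 0.0000 0.0000 0.0000
52.7145 35.5194 12.7610 0.0000 0.0000 0.0000 0.0000 0.0000
59.6648 44.7185 24.9363 0.0000 0.0000 0.0000 0.0000 0.0000 0.0000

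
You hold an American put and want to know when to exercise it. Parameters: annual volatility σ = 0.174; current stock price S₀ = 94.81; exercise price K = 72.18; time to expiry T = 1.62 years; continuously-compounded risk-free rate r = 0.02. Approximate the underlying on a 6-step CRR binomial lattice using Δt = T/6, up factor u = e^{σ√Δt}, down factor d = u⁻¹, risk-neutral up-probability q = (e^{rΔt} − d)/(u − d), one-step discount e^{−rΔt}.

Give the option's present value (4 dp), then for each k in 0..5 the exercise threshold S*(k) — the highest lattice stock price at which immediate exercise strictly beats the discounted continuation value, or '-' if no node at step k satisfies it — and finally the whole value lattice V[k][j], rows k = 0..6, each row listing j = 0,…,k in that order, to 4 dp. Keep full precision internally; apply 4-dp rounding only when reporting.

Δt=0.27000  u=1.09463  d=0.91355  q=0.50732  discount=0.99461
step 6 (expiry): payoffs max(K−S,0) = 17.0664 6.1425 0.0000 0.0000 0.0000 0.0000 0.0000
step 5: (k=5,j=0): S=60.3288, (K−S)⁺=11.8512, hold=11.4625 ⇒ V=11.8512 exercise | (k=5,j=1): S=72.2864, (K−S)⁺=0.0000, hold=3.0100 ⇒ V=3.0100 continue | (k=5,j=2): S=86.6140, (K−S)⁺=0.0000, hold=0.0000 ⇒ V=0.0000 continue | (k=5,j=3): S=103.7815, (K−S)⁺=0.0000, hold=0.0000 ⇒ V=0.0000 continue | (k=5,j=4): S=124.3517, (K−S)⁺=0.0000, hold=0.0000 ⇒ V=0.0000 continue | (k=5,j=5): S=148.9991, (K−S)⁺=0.0000, hold=0.0000 ⇒ V=0.0000 continue  boundary S*=60.3288
step 4: (k=4,j=0): S=66.0375, (K−S)⁺=6.1425, hold=7.3263 ⇒ V=7.3263 continue | (k=4,j=1): S=79.1266, (K−S)⁺=0.0000, hold=1.4750 ⇒ V=1.4750 continue | (k=4,j=2): S=94.8100, (K−S)⁺=0.0000, hold=0.0000 ⇒ V=0.0000 continue | (k=4,j=3): S=113.6020, (K−S)⁺=0.0000, hold=0.0000 ⇒ V=0.0000 continue | (k=4,j=4): S=136.1187, (K−S)⁺=0.0000, hold=0.0000 ⇒ V=0.0000 continue  boundary S*=-
step 3: (k=3,j=0): S=72.2864, (K−S)⁺=0.0000, hold=4.3344 ⇒ V=4.3344 continue | (k=3,j=1): S=86.6140, (K−S)⁺=0.0000, hold=0.7228 ⇒ V=0.7228 continue | (k=3,j=2): S=103.7815, (K−S)⁺=0.0000, hold=0.0000 ⇒ V=0.0000 continue | (k=3,j=3): S=124.3517, (K−S)⁺=0.0000, hold=0.0000 ⇒ V=0.0000 continue  boundary S*=-
step 2: (k=2,j=0): S=79.1266, (K−S)⁺=0.0000, hold=2.4887 ⇒ V=2.4887 continue | (k=2,j=1): S=94.8100, (K−S)⁺=0.0000, hold=0.3542 ⇒ V=0.3542 continue | (k=2,j=2): S=113.6020, (K−S)⁺=0.0000, hold=0.0000 ⇒ V=0.0000 continue  boundary S*=-
step 1: (k=1,j=0): S=86.6140, (K−S)⁺=0.0000, hold=1.3983 ⇒ V=1.3983 continue | (k=1,j=1): S=103.7815, (K−S)⁺=0.0000, hold=0.1736 ⇒ V=0.1736 continue  boundary S*=-
step 0: (k=0,j=0): S=94.8100, (K−S)⁺=0.0000, hold=0.7728 ⇒ V=0.7728 continue  boundary S*=-

price = 0.7728
boundary = - - - - - 60.3288
tree:
0.7728
1.3983 0.1736
2.4887 0.3542 0.0000
4.3344 0.7228 0.0000 0.0000
7.3263 1.4750 0.0000 0.0000 0.0000
11.8512 3.0100 0.0000 0.0000 0.0000 0.0000
17.0664 6.1425 0.0000 0.0000 0.0000 0.0000 0.0000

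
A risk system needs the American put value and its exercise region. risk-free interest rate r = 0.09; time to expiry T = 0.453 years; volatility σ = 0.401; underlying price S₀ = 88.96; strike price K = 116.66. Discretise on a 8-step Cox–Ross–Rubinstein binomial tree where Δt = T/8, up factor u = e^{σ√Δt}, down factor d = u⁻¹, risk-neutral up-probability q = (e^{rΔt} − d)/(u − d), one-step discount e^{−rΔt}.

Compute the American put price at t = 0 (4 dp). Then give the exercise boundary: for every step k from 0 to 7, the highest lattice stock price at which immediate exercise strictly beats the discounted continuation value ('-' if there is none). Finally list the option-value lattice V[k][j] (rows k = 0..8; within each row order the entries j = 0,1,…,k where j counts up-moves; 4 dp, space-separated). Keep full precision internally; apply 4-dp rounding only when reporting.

Δt=0.05663, u=1.10012, d=0.90899, q=0.50289, disc=e^(-rΔt)=0.99492
k=8 terminal: V=max(K-S,0) → 75.1966 66.4781 55.9263 43.1558 27.7000 8.9943 0.0000 0.0000 0.0000
k=7: j=0 S=45.6148 intr=71.0452 cont=70.4522 V=71.0452[EX]; j=1 S=55.2063 intr=61.4537 cont=60.8607 V=61.4537[EX]; j=2 S=66.8145 intr=49.8455 cont=49.2524 V=49.8455[EX]; j=3 S=80.8637 intr=35.7963 cont=35.2033 V=35.7963[EX]; j=4 S=97.8669 intr=18.7931 cont=18.2000 V=18.7931[EX]; j=5 S=118.4455 intr=0.0000 cont=4.4484 V=4.4484[hold]; j=6 S=143.3511 intr=0.0000 cont=0.0000 V=0.0000[hold]; j=7 S=173.4936 intr=0.0000 cont=0.0000 V=0.0000[hold]  S*(7)=97.8669
k=6: j=0 S=50.1819 intr=66.4781 cont=65.8851 V=66.4781[EX]; j=1 S=60.7337 intr=55.9263 cont=55.3333 V=55.9263[EX]; j=2 S=73.5042 intr=43.1558 cont=42.5628 V=43.1558[EX]; j=3 S=88.9600 intr=27.7000 cont=27.1070 V=27.7000[EX]; j=4 S=107.6657 intr=8.9943 cont=11.5204 V=11.5204[hold]; j=5 S=130.3046 intr=0.0000 cont=2.2001 V=2.2001[hold]; j=6 S=157.7038 intr=0.0000 cont=0.0000 V=0.0000[hold]  S*(6)=88.9600
k=5: j=0 S=55.2063 intr=61.4537 cont=60.8607 V=61.4537[EX]; j=1 S=66.8145 intr=49.8455 cont=49.2524 V=49.8455[EX]; j=2 S=80.8637 intr=35.7963 cont=35.2033 V=35.7963[EX]; j=3 S=97.8669 intr=18.7931 cont=19.4639 V=19.4639[hold]; j=4 S=118.4455 intr=0.0000 cont=6.7985 V=6.7985[hold]; j=5 S=143.3511 intr=0.0000 cont=1.0881 V=1.0881[hold]  S*(5)=80.8637
k=4: j=0 S=60.7337 intr=55.9263 cont=55.3333 V=55.9263[EX]; j=1 S=73.5042 intr=43.1558 cont=42.5628 V=43.1558[EX]; j=2 S=88.9600 intr=27.7000 cont=27.4426 V=27.7000[EX]; j=3 S=107.6657 intr=8.9943 cont=13.0280 V=13.0280[hold]; j=4 S=130.3046 intr=0.0000 cont=3.9068 V=3.9068[hold]  S*(4)=88.9600
k=3: j=0 S=66.8145 intr=49.8455 cont=49.2524 V=49.8455[EX]; j=1 S=80.8637 intr=35.7963 cont=35.2033 V=35.7963[EX]; j=2 S=97.8669 intr=18.7931 cont=20.2182 V=20.2182[hold]; j=3 S=118.4455 intr=0.0000 cont=8.3981 V=8.3981[hold]  S*(3)=80.8637
k=2: j=0 S=73.5042 intr=43.1558 cont=42.5628 V=43.1558[EX]; j=1 S=88.9600 intr=27.7000 cont=27.8201 V=27.8201[hold]; j=2 S=107.6657 intr=8.9943 cont=14.2014 V=14.2014[hold]  S*(2)=73.5042
k=1: j=0 S=80.8637 intr=35.7963 cont=35.2634 V=35.7963[EX]; j=1 S=97.8669 intr=18.7931 cont=20.8647 V=20.8647[hold]  S*(1)=80.8637
k=0: j=0 S=88.9600 intr=27.7000 cont=28.1435 V=28.1435[hold]  S*(0)=-

price = 28.1435
boundary = - 80.8637 73.5042 80.8637 88.9600 80.8637 88.9600 97.8669
tree:
28.1435
35.7963 20.8647
43.1558 27.8201 14.2014
49.8455 35.7963 20.2182 8.3981
55.9263 43.1558 27.7000 13.0280 3.9068
61.4537 49.8455 35.7963 19.4639 6.7985 1.0881
66.4781 55.9263 43.1558 27.7000 11.5204 2.2001 0.0000
71.0452 61.4537 49.8455 35.7963 18.7931 4.4484 0.0000 0.0000
75.1966 66.4781 55.9263 43.1558 27.7000 8.9943 0.0000 0.0000 0.0000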